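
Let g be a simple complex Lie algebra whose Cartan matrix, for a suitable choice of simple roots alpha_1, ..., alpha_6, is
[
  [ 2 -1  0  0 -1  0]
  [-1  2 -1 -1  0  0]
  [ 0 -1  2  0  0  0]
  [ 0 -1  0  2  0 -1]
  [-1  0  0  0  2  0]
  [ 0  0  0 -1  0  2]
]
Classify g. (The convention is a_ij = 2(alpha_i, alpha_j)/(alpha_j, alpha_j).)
E6

The matrix has rank 6 with 2's on the diagonal. Reading the off-diagonal entries as Dynkin edges (a single edge where a_ij = a_ji = -1; a double or triple edge where a_ij * a_ji = 2 or 3), the diagram is a chain of 5 nodes with one extra node attached to the third node from one end (E_6). One simple-root ordering that puts it in standard form is (alpha_6, alpha_3, alpha_4, alpha_2, alpha_1, alpha_5). So the algebra is type E_6.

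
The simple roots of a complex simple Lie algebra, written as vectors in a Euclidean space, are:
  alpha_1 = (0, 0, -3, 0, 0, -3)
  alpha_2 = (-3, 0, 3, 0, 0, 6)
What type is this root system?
type G_2

Compute the Cartan integers a_ij = 2(alpha_i, alpha_j)/(alpha_j, alpha_j); the resulting 2x2 Cartan matrix is
[[2, -1], [-3, 2]].
The roots have two lengths (squared-length ratio 3:1); the short ones are alpha_{1}. The associated Dynkin diagram is two nodes joined by a triple edge (G_2), so the type is G_2.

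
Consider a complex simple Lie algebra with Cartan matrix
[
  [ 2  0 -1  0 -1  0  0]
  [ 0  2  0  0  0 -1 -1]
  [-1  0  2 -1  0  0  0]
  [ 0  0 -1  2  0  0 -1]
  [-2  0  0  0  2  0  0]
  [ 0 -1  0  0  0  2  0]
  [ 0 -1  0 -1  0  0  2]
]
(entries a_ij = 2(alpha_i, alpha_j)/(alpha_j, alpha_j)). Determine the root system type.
C_7

The matrix has rank 7 with 2's on the diagonal. Reading the off-diagonal entries as Dynkin edges (a single edge where a_ij = a_ji = -1; a double or triple edge where a_ij * a_ji = 2 or 3), the diagram is a chain of 7 nodes with a double edge at one end; the terminal node there is the unique long simple root (C_7). One simple-root ordering that puts it in standard form is (alpha_6, alpha_2, alpha_7, alpha_4, alpha_3, alpha_1, alpha_5). So the algebra is type C_7, i.e. sp(14).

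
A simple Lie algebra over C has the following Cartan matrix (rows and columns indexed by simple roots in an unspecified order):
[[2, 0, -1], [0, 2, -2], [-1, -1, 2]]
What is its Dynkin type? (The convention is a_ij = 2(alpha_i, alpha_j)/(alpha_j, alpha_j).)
C3

The matrix has rank 3 with 2's on the diagonal. Reading the off-diagonal entries as Dynkin edges (a single edge where a_ij = a_ji = -1; a double or triple edge where a_ij * a_ji = 2 or 3), the diagram is a chain of 3 nodes with a double edge at one end; the terminal node there is the unique long simple root (C_3). One simple-root ordering that puts it in standard form is (alpha_1, alpha_3, alpha_2). So the algebra is type C_3, i.e. sp(6).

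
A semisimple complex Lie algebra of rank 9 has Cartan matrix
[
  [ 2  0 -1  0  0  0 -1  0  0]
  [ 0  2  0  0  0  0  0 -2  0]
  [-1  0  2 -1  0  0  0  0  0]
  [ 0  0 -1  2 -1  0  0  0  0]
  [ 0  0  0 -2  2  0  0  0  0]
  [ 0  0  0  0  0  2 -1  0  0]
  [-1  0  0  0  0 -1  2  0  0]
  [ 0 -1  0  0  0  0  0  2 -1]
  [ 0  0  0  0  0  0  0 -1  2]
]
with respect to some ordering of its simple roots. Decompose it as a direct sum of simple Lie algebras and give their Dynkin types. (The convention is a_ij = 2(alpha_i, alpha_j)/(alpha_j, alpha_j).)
The diagram associated to this matrix has two connected components: the simple roots {alpha_2, alpha_8, alpha_9} form a chain of 3 nodes with a double edge at one end; the terminal node there is the unique long simple root (C_3), and {alpha_1, alpha_3, alpha_4, alpha_5, alpha_6, alpha_7} form a chain of 6 nodes with a double edge at one end; the terminal node there is the unique long simple root (C_6). A semisimple Lie algebra decomposes uniquely as the direct sum of simple ideals, one per connected component of its Dynkin diagram, so g ≅ C_3 ⊕ C_6 (dimension 21 + 78 = 99).

type C_3 + type C_6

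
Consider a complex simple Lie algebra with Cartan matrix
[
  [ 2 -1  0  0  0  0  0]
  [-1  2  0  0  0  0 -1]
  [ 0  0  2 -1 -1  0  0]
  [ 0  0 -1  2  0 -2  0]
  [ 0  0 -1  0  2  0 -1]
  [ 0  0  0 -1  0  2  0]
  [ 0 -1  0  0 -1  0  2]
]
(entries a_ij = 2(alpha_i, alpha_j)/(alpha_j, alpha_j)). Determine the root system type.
B_7

The matrix has rank 7 with 2's on the diagonal. Reading the off-diagonal entries as Dynkin edges (a single edge where a_ij = a_ji = -1; a double or triple edge where a_ij * a_ji = 2 or 3), the diagram is a chain of 7 nodes with a double edge at one end; the terminal node there is the unique short simple root (B_7). One simple-root ordering that puts it in standard form is (alpha_1, alpha_2, alpha_7, alpha_5, alpha_3, alpha_4, alpha_6). So the algebra is type B_7, i.e. so(15).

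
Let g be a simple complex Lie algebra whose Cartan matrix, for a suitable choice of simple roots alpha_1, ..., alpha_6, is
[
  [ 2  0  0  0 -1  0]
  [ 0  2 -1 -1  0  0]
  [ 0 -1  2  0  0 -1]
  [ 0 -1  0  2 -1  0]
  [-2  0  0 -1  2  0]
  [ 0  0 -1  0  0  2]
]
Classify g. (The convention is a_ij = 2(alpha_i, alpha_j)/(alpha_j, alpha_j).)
B_6

The matrix has rank 6 with 2's on the diagonal. Reading the off-diagonal entries as Dynkin edges (a single edge where a_ij = a_ji = -1; a double or triple edge where a_ij * a_ji = 2 or 3), the diagram is a chain of 6 nodes with a double edge at one end; the terminal node there is the unique short simple root (B_6). One simple-root ordering that puts it in standard form is (alpha_6, alpha_3, alpha_2, alpha_4, alpha_5, alpha_1). So the algebra is type B_6, i.e. so(13).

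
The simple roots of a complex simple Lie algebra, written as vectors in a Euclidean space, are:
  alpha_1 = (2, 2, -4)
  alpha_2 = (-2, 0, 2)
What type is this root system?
Compute the Cartan integers a_ij = 2(alpha_i, alpha_j)/(alpha_j, alpha_j); the resulting 2x2 Cartan matrix is
[[2, -3], [-1, 2]].
The roots have two lengths (squared-length ratio 3:1); the short ones are alpha_{2}. The associated Dynkin diagram is two nodes joined by a triple edge (G_2), so the type is G_2.

G_2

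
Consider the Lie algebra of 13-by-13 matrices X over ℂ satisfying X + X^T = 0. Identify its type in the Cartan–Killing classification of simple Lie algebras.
This is so(13) with 13 odd, which has dimension 13(13-1)/2 = 78 and rank (13-1)/2 = 6. In the classification of classical Lie algebras, the orthogonal algebra so(2n+1) in an odd number of variables has type B_n; here n = 6, so the Dynkin diagram is a chain of 6 nodes with a double edge at one end; the terminal node there is the unique short simple root (B_6). Hence the type is B_6.

B_6 (so(13))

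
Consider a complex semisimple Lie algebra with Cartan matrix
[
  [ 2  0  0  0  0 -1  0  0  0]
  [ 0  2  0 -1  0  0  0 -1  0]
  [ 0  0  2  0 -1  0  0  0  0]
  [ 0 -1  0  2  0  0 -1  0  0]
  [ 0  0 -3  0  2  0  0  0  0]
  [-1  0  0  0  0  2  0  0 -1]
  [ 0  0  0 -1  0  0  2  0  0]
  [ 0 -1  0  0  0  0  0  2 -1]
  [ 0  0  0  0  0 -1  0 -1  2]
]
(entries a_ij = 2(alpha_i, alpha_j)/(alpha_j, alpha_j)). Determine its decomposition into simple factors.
The diagram associated to this matrix has two connected components: the simple roots {alpha_1, alpha_2, alpha_4, alpha_6, alpha_7, alpha_8, alpha_9} form a chain of 7 nodes with single edges (A_7), and {alpha_3, alpha_5} form two nodes joined by a triple edge (G_2). A semisimple Lie algebra decomposes uniquely as the direct sum of simple ideals, one per connected component of its Dynkin diagram, so g ≅ A_7 ⊕ G_2 (dimension 63 + 14 = 77).

A_7 (sl(8)) ⊕ G_2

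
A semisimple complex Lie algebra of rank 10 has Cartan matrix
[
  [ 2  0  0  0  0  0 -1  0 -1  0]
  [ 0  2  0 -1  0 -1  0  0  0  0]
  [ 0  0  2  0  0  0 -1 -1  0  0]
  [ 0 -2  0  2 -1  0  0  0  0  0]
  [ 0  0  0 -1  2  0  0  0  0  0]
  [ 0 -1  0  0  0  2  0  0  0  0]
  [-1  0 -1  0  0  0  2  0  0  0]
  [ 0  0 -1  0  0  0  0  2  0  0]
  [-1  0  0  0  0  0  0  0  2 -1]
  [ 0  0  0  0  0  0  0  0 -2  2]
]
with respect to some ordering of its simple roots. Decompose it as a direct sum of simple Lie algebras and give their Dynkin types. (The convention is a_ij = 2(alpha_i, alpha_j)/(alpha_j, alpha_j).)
The diagram associated to this matrix has two connected components: the simple roots {alpha_1, alpha_3, alpha_7, alpha_8, alpha_9, alpha_10} form a chain of 6 nodes with a double edge at one end; the terminal node there is the unique long simple root (C_6), and {alpha_2, alpha_4, alpha_5, alpha_6} form a chain of 4 nodes with a double edge between the middle two (F_4). A semisimple Lie algebra decomposes uniquely as the direct sum of simple ideals, one per connected component of its Dynkin diagram, so g ≅ C_6 ⊕ F_4 (dimension 78 + 52 = 130).

C_6 + F_4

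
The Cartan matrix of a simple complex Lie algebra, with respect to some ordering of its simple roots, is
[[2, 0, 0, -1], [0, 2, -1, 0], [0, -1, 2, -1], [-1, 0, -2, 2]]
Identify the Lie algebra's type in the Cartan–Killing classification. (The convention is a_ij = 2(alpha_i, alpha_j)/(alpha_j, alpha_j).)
F4

The matrix has rank 4 with 2's on the diagonal. Reading the off-diagonal entries as Dynkin edges (a single edge where a_ij = a_ji = -1; a double or triple edge where a_ij * a_ji = 2 or 3), the diagram is a chain of 4 nodes with a double edge between the middle two (F_4). One simple-root ordering that puts it in standard form is (alpha_1, alpha_4, alpha_3, alpha_2). So the algebra is type F_4.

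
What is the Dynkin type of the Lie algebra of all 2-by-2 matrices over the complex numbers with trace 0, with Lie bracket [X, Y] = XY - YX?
This is sl(2), which has dimension 2^2 - 1 = 3 and rank 2 - 1 = 1 (a Cartan subalgebra is the diagonal traceless matrices). In the classification of classical Lie algebras, the special linear algebra sl(n+1) has type A_n; here n = 1, so the Dynkin diagram is a chain of 1 nodes with single edges (A_1). Hence the type is A_1.

type A_1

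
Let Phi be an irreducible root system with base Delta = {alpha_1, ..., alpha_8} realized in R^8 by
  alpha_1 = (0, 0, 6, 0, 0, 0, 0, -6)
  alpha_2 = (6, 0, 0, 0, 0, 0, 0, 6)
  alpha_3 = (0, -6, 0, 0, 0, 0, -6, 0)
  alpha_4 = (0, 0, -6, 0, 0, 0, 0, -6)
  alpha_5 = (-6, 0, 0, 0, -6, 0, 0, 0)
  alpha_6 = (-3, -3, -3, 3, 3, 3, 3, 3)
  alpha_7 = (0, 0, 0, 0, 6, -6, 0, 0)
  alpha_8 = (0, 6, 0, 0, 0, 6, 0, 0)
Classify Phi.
Compute the Cartan integers a_ij = 2(alpha_i, alpha_j)/(alpha_j, alpha_j); the resulting 8x8 Cartan matrix is
[[2, -1, 0, 0, 0, -1, 0, 0], [-1, 2, 0, -1, -1, 0, 0, 0], [0, 0, 2, 0, 0, 0, 0, -1], [0, -1, 0, 2, 0, 0, 0, 0], [0, -1, 0, 0, 2, 0, -1, 0], [-1, 0, 0, 0, 0, 2, 0, 0], [0, 0, 0, 0, -1, 0, 2, -1], [0, 0, -1, 0, 0, 0, -1, 2]].
All simple roots have the same length, so the diagram is simply laced. The associated Dynkin diagram is a chain of 7 nodes with one extra node attached to the third node from one end (E_8), so the type is E_8.

E_8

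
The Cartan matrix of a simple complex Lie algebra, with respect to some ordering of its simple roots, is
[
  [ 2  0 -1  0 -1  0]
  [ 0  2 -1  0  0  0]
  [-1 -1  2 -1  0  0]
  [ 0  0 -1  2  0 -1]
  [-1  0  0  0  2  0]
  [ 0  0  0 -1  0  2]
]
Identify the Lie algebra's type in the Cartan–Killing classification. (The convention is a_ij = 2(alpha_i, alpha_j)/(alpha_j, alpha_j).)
E6

The matrix has rank 6 with 2's on the diagonal. Reading the off-diagonal entries as Dynkin edges (a single edge where a_ij = a_ji = -1; a double or triple edge where a_ij * a_ji = 2 or 3), the diagram is a chain of 5 nodes with one extra node attached to the third node from one end (E_6). One simple-root ordering that puts it in standard form is (alpha_6, alpha_2, alpha_4, alpha_3, alpha_1, alpha_5). So the algebra is type E_6.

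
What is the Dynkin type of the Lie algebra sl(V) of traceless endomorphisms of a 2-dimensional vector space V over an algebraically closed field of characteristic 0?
This is sl(2), which has dimension 2^2 - 1 = 3 and rank 2 - 1 = 1 (a Cartan subalgebra is the diagonal traceless matrices). In the classification of classical Lie algebras, the special linear algebra sl(n+1) has type A_n; here n = 1, so the Dynkin diagram is a chain of 1 nodes with single edges (A_1). Hence the type is A_1.

A_1 (sl(2))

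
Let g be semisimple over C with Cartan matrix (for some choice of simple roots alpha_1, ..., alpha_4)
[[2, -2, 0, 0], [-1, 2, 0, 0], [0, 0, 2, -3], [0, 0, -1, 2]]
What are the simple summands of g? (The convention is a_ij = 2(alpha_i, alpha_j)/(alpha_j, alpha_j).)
B_2 ⊕ G_2

The diagram associated to this matrix has two connected components: the simple roots {alpha_1, alpha_2} form a chain of 2 nodes with a double edge at one end; the terminal node there is the unique short simple root (B_2), and {alpha_3, alpha_4} form two nodes joined by a triple edge (G_2). A semisimple Lie algebra decomposes uniquely as the direct sum of simple ideals, one per connected component of its Dynkin diagram, so g ≅ B_2 ⊕ G_2 (dimension 10 + 14 = 24).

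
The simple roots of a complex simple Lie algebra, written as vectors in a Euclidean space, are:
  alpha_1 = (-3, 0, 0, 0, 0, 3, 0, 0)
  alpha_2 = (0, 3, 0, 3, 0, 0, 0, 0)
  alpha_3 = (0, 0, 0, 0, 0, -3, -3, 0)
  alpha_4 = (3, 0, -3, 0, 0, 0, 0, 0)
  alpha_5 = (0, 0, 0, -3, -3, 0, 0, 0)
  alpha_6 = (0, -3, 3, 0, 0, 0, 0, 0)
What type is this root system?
A_6

Compute the Cartan integers a_ij = 2(alpha_i, alpha_j)/(alpha_j, alpha_j); the resulting 6x6 Cartan matrix is
[[2, 0, -1, -1, 0, 0], [0, 2, 0, 0, -1, -1], [-1, 0, 2, 0, 0, 0], [-1, 0, 0, 2, 0, -1], [0, -1, 0, 0, 2, 0], [0, -1, 0, -1, 0, 2]].
All simple roots have the same length, so the diagram is simply laced. The associated Dynkin diagram is a chain of 6 nodes with single edges (A_6), so the type is A_6 (the algebra sl(7)).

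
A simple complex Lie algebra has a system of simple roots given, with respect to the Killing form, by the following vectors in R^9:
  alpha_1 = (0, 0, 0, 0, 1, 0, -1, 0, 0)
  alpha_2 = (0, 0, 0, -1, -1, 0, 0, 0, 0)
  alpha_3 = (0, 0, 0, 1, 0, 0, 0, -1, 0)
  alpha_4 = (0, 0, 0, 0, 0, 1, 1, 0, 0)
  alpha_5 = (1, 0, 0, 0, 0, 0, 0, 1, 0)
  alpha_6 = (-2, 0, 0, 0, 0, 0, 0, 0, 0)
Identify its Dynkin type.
C_6 (sp(12))

Compute the Cartan integers a_ij = 2(alpha_i, alpha_j)/(alpha_j, alpha_j); the resulting 6x6 Cartan matrix is
[[2, -1, 0, -1, 0, 0], [-1, 2, -1, 0, 0, 0], [0, -1, 2, 0, -1, 0], [-1, 0, 0, 2, 0, 0], [0, 0, -1, 0, 2, -1], [0, 0, 0, 0, -2, 2]].
The roots have two lengths (squared-length ratio 2:1); the short ones are alpha_{1,2,3,4,5}. The associated Dynkin diagram is a chain of 6 nodes with a double edge at one end; the terminal node there is the unique long simple root (C_6), so the type is C_6 (the algebra sp(12)).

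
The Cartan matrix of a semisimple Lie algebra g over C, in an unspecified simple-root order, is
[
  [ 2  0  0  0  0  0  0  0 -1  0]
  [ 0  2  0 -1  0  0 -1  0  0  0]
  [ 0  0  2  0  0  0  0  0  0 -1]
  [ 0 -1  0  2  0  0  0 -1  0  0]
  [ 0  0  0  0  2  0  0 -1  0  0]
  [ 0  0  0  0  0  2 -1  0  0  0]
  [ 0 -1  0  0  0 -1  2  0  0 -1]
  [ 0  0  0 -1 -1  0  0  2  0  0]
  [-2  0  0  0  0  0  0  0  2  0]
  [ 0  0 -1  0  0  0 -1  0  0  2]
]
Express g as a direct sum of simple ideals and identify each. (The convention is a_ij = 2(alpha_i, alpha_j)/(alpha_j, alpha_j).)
The diagram associated to this matrix has two connected components: the simple roots {alpha_1, alpha_9} form a chain of 2 nodes with a double edge at one end; the terminal node there is the unique short simple root (B_2), and {alpha_2, alpha_3, alpha_4, alpha_5, alpha_6, alpha_7, alpha_8, alpha_10} form a chain of 7 nodes with one extra node attached to the third node from one end (E_8). A semisimple Lie algebra decomposes uniquely as the direct sum of simple ideals, one per connected component of its Dynkin diagram, so g ≅ B_2 ⊕ E_8 (dimension 10 + 248 = 258).

B_2 ⊕ E_8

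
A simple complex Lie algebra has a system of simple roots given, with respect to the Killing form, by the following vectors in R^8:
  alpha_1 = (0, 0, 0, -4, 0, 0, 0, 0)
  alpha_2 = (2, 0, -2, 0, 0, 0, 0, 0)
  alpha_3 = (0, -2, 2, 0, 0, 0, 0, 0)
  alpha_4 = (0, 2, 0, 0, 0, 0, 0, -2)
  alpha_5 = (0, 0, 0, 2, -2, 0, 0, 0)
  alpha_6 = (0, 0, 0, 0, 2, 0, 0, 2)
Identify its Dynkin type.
Compute the Cartan integers a_ij = 2(alpha_i, alpha_j)/(alpha_j, alpha_j); the resulting 6x6 Cartan matrix is
[[2, 0, 0, 0, -2, 0], [0, 2, -1, 0, 0, 0], [0, -1, 2, -1, 0, 0], [0, 0, -1, 2, 0, -1], [-1, 0, 0, 0, 2, -1], [0, 0, 0, -1, -1, 2]].
The roots have two lengths (squared-length ratio 2:1); the short ones are alpha_{2,3,4,5,6}. The associated Dynkin diagram is a chain of 6 nodes with a double edge at one end; the terminal node there is the unique long simple root (C_6), so the type is C_6 (the algebra sp(12)).

type C_6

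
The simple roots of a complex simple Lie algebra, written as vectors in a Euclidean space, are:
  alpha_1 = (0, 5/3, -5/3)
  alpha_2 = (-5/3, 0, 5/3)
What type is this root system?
type A_2

Compute the Cartan integers a_ij = 2(alpha_i, alpha_j)/(alpha_j, alpha_j); the resulting 2x2 Cartan matrix is
[[2, -1], [-1, 2]].
All simple roots have the same length, so the diagram is simply laced. The associated Dynkin diagram is a chain of 2 nodes with single edges (A_2), so the type is A_2 (the algebra sl(3)).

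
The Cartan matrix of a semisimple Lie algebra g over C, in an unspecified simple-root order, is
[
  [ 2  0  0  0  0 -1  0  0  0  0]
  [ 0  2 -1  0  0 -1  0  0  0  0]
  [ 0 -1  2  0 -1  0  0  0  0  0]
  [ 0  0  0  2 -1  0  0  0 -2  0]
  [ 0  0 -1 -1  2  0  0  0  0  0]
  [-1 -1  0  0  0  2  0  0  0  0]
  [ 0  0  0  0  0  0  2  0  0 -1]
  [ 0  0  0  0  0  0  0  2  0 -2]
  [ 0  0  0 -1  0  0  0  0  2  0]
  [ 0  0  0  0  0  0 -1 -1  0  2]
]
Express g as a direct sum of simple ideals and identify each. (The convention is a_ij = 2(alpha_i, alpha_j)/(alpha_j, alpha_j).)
type B_7 ⊕ type C_3

The diagram associated to this matrix has two connected components: the simple roots {alpha_1, alpha_2, alpha_3, alpha_4, alpha_5, alpha_6, alpha_9} form a chain of 7 nodes with a double edge at one end; the terminal node there is the unique short simple root (B_7), and {alpha_7, alpha_8, alpha_10} form a chain of 3 nodes with a double edge at one end; the terminal node there is the unique long simple root (C_3). A semisimple Lie algebra decomposes uniquely as the direct sum of simple ideals, one per connected component of its Dynkin diagram, so g ≅ B_7 ⊕ C_3 (dimension 105 + 21 = 126).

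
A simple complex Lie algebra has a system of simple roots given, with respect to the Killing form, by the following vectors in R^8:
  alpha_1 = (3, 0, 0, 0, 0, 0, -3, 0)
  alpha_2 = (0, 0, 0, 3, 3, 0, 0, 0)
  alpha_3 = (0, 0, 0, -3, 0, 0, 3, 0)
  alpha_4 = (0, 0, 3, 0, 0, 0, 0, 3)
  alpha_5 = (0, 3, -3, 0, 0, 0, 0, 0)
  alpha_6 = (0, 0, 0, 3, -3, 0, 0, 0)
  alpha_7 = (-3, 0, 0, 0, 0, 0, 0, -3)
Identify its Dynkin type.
Compute the Cartan integers a_ij = 2(alpha_i, alpha_j)/(alpha_j, alpha_j); the resulting 7x7 Cartan matrix is
[[2, 0, -1, 0, 0, 0, -1], [0, 2, -1, 0, 0, 0, 0], [-1, -1, 2, 0, 0, -1, 0], [0, 0, 0, 2, -1, 0, -1], [0, 0, 0, -1, 2, 0, 0], [0, 0, -1, 0, 0, 2, 0], [-1, 0, 0, -1, 0, 0, 2]].
All simple roots have the same length, so the diagram is simply laced. The associated Dynkin diagram is a chain of 5 nodes with a fork of two nodes at one end (D_7), so the type is D_7 (the algebra so(14)).

type D_7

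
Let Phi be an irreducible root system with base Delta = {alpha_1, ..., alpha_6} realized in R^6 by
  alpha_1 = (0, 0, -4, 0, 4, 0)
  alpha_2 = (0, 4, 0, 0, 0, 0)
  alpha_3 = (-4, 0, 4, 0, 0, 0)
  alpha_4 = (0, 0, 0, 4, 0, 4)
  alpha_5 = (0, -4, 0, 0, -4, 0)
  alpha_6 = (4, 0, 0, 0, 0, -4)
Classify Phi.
Compute the Cartan integers a_ij = 2(alpha_i, alpha_j)/(alpha_j, alpha_j); the resulting 6x6 Cartan matrix is
[[2, 0, -1, 0, -1, 0], [0, 2, 0, 0, -1, 0], [-1, 0, 2, 0, 0, -1], [0, 0, 0, 2, 0, -1], [-1, -2, 0, 0, 2, 0], [0, 0, -1, -1, 0, 2]].
The roots have two lengths (squared-length ratio 2:1); the short ones are alpha_{2}. The associated Dynkin diagram is a chain of 6 nodes with a double edge at one end; the terminal node there is the unique short simple root (B_6), so the type is B_6 (the algebra so(13)).

B6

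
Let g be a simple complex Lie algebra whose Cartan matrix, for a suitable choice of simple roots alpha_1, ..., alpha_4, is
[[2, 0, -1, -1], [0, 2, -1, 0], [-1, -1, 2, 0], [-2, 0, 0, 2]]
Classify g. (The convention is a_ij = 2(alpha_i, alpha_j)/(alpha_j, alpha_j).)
The matrix has rank 4 with 2's on the diagonal. Reading the off-diagonal entries as Dynkin edges (a single edge where a_ij = a_ji = -1; a double or triple edge where a_ij * a_ji = 2 or 3), the diagram is a chain of 4 nodes with a double edge at one end; the terminal node there is the unique long simple root (C_4). One simple-root ordering that puts it in standard form is (alpha_2, alpha_3, alpha_1, alpha_4). So the algebra is type C_4, i.e. sp(8).

C_4 (sp(8))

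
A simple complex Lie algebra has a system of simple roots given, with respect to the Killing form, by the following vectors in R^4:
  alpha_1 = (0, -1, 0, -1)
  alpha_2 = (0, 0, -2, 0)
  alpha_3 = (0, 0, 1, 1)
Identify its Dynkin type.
C_3 (sp(6))

Compute the Cartan integers a_ij = 2(alpha_i, alpha_j)/(alpha_j, alpha_j); the resulting 3x3 Cartan matrix is
[[2, 0, -1], [0, 2, -2], [-1, -1, 2]].
The roots have two lengths (squared-length ratio 2:1); the short ones are alpha_{1,3}. The associated Dynkin diagram is a chain of 3 nodes with a double edge at one end; the terminal node there is the unique long simple root (C_3), so the type is C_3 (the algebra sp(6)).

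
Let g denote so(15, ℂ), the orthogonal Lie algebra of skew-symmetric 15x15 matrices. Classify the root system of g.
This is so(15) with 15 odd, which has dimension 15(15-1)/2 = 105 and rank (15-1)/2 = 7. In the classification of classical Lie algebras, the orthogonal algebra so(2n+1) in an odd number of variables has type B_n; here n = 7, so the Dynkin diagram is a chain of 7 nodes with a double edge at one end; the terminal node there is the unique short simple root (B_7). Hence the type is B_7.

B_7 (so(15))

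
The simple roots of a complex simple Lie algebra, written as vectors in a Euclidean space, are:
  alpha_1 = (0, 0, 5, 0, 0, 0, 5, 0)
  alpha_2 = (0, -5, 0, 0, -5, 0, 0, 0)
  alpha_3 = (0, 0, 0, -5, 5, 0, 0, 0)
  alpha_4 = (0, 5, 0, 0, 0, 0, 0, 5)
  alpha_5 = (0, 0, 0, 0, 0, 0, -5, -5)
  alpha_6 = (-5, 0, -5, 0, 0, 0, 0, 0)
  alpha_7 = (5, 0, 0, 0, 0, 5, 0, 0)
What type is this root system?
Compute the Cartan integers a_ij = 2(alpha_i, alpha_j)/(alpha_j, alpha_j); the resulting 7x7 Cartan matrix is
[[2, 0, 0, 0, -1, -1, 0], [0, 2, -1, -1, 0, 0, 0], [0, -1, 2, 0, 0, 0, 0], [0, -1, 0, 2, -1, 0, 0], [-1, 0, 0, -1, 2, 0, 0], [-1, 0, 0, 0, 0, 2, -1], [0, 0, 0, 0, 0, -1, 2]].
All simple roots have the same length, so the diagram is simply laced. The associated Dynkin diagram is a chain of 7 nodes with single edges (A_7), so the type is A_7 (the algebra sl(8)).

A_7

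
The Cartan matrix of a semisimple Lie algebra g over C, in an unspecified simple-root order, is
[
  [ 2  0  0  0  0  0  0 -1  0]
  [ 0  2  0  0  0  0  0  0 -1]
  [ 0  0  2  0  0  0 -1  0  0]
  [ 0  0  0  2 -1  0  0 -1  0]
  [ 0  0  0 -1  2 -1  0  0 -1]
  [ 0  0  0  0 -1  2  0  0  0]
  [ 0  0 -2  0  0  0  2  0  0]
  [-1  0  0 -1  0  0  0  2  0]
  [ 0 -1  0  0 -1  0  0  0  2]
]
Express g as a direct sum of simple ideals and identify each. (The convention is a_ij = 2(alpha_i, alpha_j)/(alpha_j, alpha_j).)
type B_2 ⊕ type E_7

The diagram associated to this matrix has two connected components: the simple roots {alpha_3, alpha_7} form a chain of 2 nodes with a double edge at one end; the terminal node there is the unique short simple root (B_2), and {alpha_1, alpha_2, alpha_4, alpha_5, alpha_6, alpha_8, alpha_9} form a chain of 6 nodes with one extra node attached to the third node from one end (E_7). A semisimple Lie algebra decomposes uniquely as the direct sum of simple ideals, one per connected component of its Dynkin diagram, so g ≅ B_2 ⊕ E_7 (dimension 10 + 133 = 143).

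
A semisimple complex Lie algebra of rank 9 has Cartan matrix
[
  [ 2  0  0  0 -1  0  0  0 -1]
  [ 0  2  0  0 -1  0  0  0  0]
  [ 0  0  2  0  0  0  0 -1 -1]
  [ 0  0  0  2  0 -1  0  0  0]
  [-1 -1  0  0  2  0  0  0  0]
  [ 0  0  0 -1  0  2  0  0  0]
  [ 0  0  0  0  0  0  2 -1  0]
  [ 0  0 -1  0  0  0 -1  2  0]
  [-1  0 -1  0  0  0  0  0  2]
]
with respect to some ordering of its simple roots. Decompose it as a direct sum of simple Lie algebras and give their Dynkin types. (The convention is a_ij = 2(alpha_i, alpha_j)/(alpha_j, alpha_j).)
A2 + A7

The diagram associated to this matrix has two connected components: the simple roots {alpha_4, alpha_6} form a chain of 2 nodes with single edges (A_2), and {alpha_1, alpha_2, alpha_3, alpha_5, alpha_7, alpha_8, alpha_9} form a chain of 7 nodes with single edges (A_7). A semisimple Lie algebra decomposes uniquely as the direct sum of simple ideals, one per connected component of its Dynkin diagram, so g ≅ A_2 ⊕ A_7 (dimension 8 + 63 = 71).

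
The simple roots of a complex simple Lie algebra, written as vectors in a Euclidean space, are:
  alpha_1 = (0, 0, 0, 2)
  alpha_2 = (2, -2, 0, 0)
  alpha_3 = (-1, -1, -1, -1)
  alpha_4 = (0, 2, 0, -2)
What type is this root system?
F4

Compute the Cartan integers a_ij = 2(alpha_i, alpha_j)/(alpha_j, alpha_j); the resulting 4x4 Cartan matrix is
[[2, 0, -1, -1], [0, 2, 0, -1], [-1, 0, 2, 0], [-2, -1, 0, 2]].
The roots have two lengths (squared-length ratio 2:1); the short ones are alpha_{1,3}. The associated Dynkin diagram is a chain of 4 nodes with a double edge between the middle two (F_4), so the type is F_4.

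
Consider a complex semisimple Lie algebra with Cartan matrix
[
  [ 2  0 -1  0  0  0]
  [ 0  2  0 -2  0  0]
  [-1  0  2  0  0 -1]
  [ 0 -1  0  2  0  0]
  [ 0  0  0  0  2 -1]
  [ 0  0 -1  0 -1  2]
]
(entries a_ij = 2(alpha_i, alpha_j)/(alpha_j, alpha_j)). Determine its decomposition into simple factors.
The diagram associated to this matrix has two connected components: the simple roots {alpha_1, alpha_3, alpha_5, alpha_6} form a chain of 4 nodes with single edges (A_4), and {alpha_2, alpha_4} form a chain of 2 nodes with a double edge at one end; the terminal node there is the unique short simple root (B_2). A semisimple Lie algebra decomposes uniquely as the direct sum of simple ideals, one per connected component of its Dynkin diagram, so g ≅ A_4 ⊕ B_2 (dimension 24 + 10 = 34).

A4 + B2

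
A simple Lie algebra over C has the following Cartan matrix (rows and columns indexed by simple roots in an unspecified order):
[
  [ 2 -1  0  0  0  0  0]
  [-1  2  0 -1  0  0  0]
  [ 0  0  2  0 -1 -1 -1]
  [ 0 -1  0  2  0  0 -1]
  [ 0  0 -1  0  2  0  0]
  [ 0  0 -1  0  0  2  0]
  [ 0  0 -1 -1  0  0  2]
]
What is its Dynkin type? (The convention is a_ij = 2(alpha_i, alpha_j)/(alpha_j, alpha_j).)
The matrix has rank 7 with 2's on the diagonal. Reading the off-diagonal entries as Dynkin edges (a single edge where a_ij = a_ji = -1; a double or triple edge where a_ij * a_ji = 2 or 3), the diagram is a chain of 5 nodes with a fork of two nodes at one end (D_7). One simple-root ordering that puts it in standard form is (alpha_1, alpha_2, alpha_4, alpha_7, alpha_3, alpha_5, alpha_6). So the algebra is type D_7, i.e. so(14).

D_7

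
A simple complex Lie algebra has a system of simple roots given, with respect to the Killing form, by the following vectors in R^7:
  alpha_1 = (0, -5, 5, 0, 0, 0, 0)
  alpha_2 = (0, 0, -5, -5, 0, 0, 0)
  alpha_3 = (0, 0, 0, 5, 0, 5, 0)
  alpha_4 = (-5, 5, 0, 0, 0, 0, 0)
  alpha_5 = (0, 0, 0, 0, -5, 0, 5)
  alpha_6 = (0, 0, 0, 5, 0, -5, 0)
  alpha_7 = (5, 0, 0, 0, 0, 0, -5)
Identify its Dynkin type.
Compute the Cartan integers a_ij = 2(alpha_i, alpha_j)/(alpha_j, alpha_j); the resulting 7x7 Cartan matrix is
[[2, -1, 0, -1, 0, 0, 0], [-1, 2, -1, 0, 0, -1, 0], [0, -1, 2, 0, 0, 0, 0], [-1, 0, 0, 2, 0, 0, -1], [0, 0, 0, 0, 2, 0, -1], [0, -1, 0, 0, 0, 2, 0], [0, 0, 0, -1, -1, 0, 2]].
All simple roots have the same length, so the diagram is simply laced. The associated Dynkin diagram is a chain of 5 nodes with a fork of two nodes at one end (D_7), so the type is D_7 (the algebra so(14)).

type D_7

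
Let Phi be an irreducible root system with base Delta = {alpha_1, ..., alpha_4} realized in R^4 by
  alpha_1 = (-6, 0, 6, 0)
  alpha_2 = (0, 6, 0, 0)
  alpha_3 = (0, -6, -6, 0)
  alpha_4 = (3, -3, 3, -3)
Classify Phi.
Compute the Cartan integers a_ij = 2(alpha_i, alpha_j)/(alpha_j, alpha_j); the resulting 4x4 Cartan matrix is
[[2, 0, -1, 0], [0, 2, -1, -1], [-1, -2, 2, 0], [0, -1, 0, 2]].
The roots have two lengths (squared-length ratio 2:1); the short ones are alpha_{2,4}. The associated Dynkin diagram is a chain of 4 nodes with a double edge between the middle two (F_4), so the type is F_4.

type F_4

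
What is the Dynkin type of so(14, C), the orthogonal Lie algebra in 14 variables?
This is so(14) with 14 even, which has dimension 14(14-1)/2 = 91 and rank 14/2 = 7. In the classification of classical Lie algebras, the orthogonal algebra so(2n) in an even number of variables has type D_n; here n = 7, so the Dynkin diagram is a chain of 5 nodes with a fork of two nodes at one end (D_7). Hence the type is D_7.

D7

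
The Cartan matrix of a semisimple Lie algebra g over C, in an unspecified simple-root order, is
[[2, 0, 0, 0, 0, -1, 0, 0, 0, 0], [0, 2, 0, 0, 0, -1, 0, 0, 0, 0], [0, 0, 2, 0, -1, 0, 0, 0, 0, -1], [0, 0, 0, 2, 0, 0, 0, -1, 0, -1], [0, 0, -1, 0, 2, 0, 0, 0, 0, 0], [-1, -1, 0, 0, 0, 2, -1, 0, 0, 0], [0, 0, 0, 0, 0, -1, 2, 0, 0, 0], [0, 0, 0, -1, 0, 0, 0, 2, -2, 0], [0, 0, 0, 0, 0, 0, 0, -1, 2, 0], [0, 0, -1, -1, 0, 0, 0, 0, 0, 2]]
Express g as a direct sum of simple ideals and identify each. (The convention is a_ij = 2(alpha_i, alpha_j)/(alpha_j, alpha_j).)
B_6 + D_4

The diagram associated to this matrix has two connected components: the simple roots {alpha_3, alpha_4, alpha_5, alpha_8, alpha_9, alpha_10} form a chain of 6 nodes with a double edge at one end; the terminal node there is the unique short simple root (B_6), and {alpha_1, alpha_2, alpha_6, alpha_7} form a chain of 2 nodes with a fork of two nodes at one end (D_4). A semisimple Lie algebra decomposes uniquely as the direct sum of simple ideals, one per connected component of its Dynkin diagram, so g ≅ B_6 ⊕ D_4 (dimension 78 + 28 = 106).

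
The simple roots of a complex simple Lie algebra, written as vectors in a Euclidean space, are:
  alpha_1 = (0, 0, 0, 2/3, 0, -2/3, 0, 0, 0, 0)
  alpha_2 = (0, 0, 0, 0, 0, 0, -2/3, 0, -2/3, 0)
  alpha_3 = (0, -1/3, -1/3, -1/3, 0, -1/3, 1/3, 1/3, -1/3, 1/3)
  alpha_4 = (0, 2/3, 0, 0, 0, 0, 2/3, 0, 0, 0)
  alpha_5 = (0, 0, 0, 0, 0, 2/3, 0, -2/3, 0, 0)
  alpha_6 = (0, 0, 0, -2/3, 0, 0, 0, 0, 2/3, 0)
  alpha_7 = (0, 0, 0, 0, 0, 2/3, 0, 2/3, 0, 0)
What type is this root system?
Compute the Cartan integers a_ij = 2(alpha_i, alpha_j)/(alpha_j, alpha_j); the resulting 7x7 Cartan matrix is
[[2, 0, 0, 0, -1, -1, -1], [0, 2, 0, -1, 0, -1, 0], [0, 0, 2, 0, -1, 0, 0], [0, -1, 0, 2, 0, 0, 0], [-1, 0, -1, 0, 2, 0, 0], [-1, -1, 0, 0, 0, 2, 0], [-1, 0, 0, 0, 0, 0, 2]].
All simple roots have the same length, so the diagram is simply laced. The associated Dynkin diagram is a chain of 6 nodes with one extra node attached to the third node from one end (E_7), so the type is E_7.

E_7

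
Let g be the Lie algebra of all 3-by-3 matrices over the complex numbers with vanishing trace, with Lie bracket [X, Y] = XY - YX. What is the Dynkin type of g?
A_2

This is sl(3), which has dimension 3^2 - 1 = 8 and rank 3 - 1 = 2 (a Cartan subalgebra is the diagonal traceless matrices). In the classification of classical Lie algebras, the special linear algebra sl(n+1) has type A_n; here n = 2, so the Dynkin diagram is a chain of 2 nodes with single edges (A_2). Hence the type is A_2.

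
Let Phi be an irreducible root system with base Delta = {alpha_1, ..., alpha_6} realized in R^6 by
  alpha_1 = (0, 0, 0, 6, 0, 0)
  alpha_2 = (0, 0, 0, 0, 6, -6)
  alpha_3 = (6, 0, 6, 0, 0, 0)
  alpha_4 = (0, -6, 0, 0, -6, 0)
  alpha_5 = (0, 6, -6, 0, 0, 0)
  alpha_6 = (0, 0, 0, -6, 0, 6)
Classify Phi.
B_6 (so(13))

Compute the Cartan integers a_ij = 2(alpha_i, alpha_j)/(alpha_j, alpha_j); the resulting 6x6 Cartan matrix is
[[2, 0, 0, 0, 0, -1], [0, 2, 0, -1, 0, -1], [0, 0, 2, 0, -1, 0], [0, -1, 0, 2, -1, 0], [0, 0, -1, -1, 2, 0], [-2, -1, 0, 0, 0, 2]].
The roots have two lengths (squared-length ratio 2:1); the short ones are alpha_{1}. The associated Dynkin diagram is a chain of 6 nodes with a double edge at one end; the terminal node there is the unique short simple root (B_6), so the type is B_6 (the algebra so(13)).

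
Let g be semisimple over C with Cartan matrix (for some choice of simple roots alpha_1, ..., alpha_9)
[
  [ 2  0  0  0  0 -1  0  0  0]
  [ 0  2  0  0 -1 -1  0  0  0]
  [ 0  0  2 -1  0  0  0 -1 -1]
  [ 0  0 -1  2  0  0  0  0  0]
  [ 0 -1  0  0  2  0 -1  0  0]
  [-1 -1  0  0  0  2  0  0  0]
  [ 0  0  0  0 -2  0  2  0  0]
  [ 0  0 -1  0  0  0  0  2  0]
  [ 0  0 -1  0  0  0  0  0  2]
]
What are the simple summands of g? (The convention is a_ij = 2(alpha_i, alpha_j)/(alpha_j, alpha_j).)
C_5 ⊕ D_4

The diagram associated to this matrix has two connected components: the simple roots {alpha_1, alpha_2, alpha_5, alpha_6, alpha_7} form a chain of 5 nodes with a double edge at one end; the terminal node there is the unique long simple root (C_5), and {alpha_3, alpha_4, alpha_8, alpha_9} form a chain of 2 nodes with a fork of two nodes at one end (D_4). A semisimple Lie algebra decomposes uniquely as the direct sum of simple ideals, one per connected component of its Dynkin diagram, so g ≅ C_5 ⊕ D_4 (dimension 55 + 28 = 83).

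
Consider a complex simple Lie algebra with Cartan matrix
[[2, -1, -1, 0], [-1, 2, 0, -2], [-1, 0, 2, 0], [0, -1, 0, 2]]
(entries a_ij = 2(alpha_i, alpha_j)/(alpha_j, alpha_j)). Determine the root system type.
The matrix has rank 4 with 2's on the diagonal. Reading the off-diagonal entries as Dynkin edges (a single edge where a_ij = a_ji = -1; a double or triple edge where a_ij * a_ji = 2 or 3), the diagram is a chain of 4 nodes with a double edge at one end; the terminal node there is the unique short simple root (B_4). One simple-root ordering that puts it in standard form is (alpha_3, alpha_1, alpha_2, alpha_4). So the algebra is type B_4, i.e. so(9).

type B_4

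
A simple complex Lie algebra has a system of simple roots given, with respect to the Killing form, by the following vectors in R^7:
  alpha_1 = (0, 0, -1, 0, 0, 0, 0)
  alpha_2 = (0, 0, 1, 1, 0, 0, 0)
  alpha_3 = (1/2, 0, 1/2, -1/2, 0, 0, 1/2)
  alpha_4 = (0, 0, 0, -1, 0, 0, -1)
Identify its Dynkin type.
Compute the Cartan integers a_ij = 2(alpha_i, alpha_j)/(alpha_j, alpha_j); the resulting 4x4 Cartan matrix is
[[2, -1, -1, 0], [-2, 2, 0, -1], [-1, 0, 2, 0], [0, -1, 0, 2]].
The roots have two lengths (squared-length ratio 2:1); the short ones are alpha_{1,3}. The associated Dynkin diagram is a chain of 4 nodes with a double edge between the middle two (F_4), so the type is F_4.

type F_4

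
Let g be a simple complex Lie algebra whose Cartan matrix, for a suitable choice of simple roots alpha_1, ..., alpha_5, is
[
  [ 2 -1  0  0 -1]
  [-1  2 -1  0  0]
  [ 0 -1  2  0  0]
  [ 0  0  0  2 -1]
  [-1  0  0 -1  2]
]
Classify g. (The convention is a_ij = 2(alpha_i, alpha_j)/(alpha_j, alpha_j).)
type A_5

The matrix has rank 5 with 2's on the diagonal. Reading the off-diagonal entries as Dynkin edges (a single edge where a_ij = a_ji = -1; a double or triple edge where a_ij * a_ji = 2 or 3), the diagram is a chain of 5 nodes with single edges (A_5). One simple-root ordering that puts it in standard form is (alpha_3, alpha_2, alpha_1, alpha_5, alpha_4). So the algebra is type A_5, i.e. sl(6).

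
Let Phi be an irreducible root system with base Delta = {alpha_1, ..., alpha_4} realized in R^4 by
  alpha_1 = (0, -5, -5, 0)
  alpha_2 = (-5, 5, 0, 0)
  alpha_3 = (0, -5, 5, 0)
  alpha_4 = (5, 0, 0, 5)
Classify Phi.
type D_4

Compute the Cartan integers a_ij = 2(alpha_i, alpha_j)/(alpha_j, alpha_j); the resulting 4x4 Cartan matrix is
[[2, -1, 0, 0], [-1, 2, -1, -1], [0, -1, 2, 0], [0, -1, 0, 2]].
All simple roots have the same length, so the diagram is simply laced. The associated Dynkin diagram is a chain of 2 nodes with a fork of two nodes at one end (D_4), so the type is D_4 (the algebra so(8)).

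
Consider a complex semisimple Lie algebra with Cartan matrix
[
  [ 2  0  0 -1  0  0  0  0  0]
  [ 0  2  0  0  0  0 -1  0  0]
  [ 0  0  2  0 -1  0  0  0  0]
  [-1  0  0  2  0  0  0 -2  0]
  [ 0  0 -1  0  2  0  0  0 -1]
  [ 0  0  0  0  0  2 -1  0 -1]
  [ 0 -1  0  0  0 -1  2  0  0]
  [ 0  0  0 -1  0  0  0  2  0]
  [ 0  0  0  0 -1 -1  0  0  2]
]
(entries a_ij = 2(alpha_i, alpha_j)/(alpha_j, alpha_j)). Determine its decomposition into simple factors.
The diagram associated to this matrix has two connected components: the simple roots {alpha_2, alpha_3, alpha_5, alpha_6, alpha_7, alpha_9} form a chain of 6 nodes with single edges (A_6), and {alpha_1, alpha_4, alpha_8} form a chain of 3 nodes with a double edge at one end; the terminal node there is the unique short simple root (B_3). A semisimple Lie algebra decomposes uniquely as the direct sum of simple ideals, one per connected component of its Dynkin diagram, so g ≅ A_6 ⊕ B_3 (dimension 48 + 21 = 69).

A_6 + B_3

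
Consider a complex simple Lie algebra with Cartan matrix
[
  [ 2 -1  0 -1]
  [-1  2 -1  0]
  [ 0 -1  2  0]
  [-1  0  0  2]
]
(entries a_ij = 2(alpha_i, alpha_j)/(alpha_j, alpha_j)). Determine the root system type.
The matrix has rank 4 with 2's on the diagonal. Reading the off-diagonal entries as Dynkin edges (a single edge where a_ij = a_ji = -1; a double or triple edge where a_ij * a_ji = 2 or 3), the diagram is a chain of 4 nodes with single edges (A_4). One simple-root ordering that puts it in standard form is (alpha_4, alpha_1, alpha_2, alpha_3). So the algebra is type A_4, i.e. sl(5).

A_4 (sl(5))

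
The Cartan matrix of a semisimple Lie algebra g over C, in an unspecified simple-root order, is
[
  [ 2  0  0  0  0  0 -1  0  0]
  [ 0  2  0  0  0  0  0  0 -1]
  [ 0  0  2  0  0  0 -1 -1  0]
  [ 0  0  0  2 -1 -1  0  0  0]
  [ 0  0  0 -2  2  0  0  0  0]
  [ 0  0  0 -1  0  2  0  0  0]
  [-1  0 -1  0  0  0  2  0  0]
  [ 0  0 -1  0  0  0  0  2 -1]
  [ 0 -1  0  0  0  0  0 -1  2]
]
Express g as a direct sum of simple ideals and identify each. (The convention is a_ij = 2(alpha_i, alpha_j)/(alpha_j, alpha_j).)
The diagram associated to this matrix has two connected components: the simple roots {alpha_1, alpha_2, alpha_3, alpha_7, alpha_8, alpha_9} form a chain of 6 nodes with single edges (A_6), and {alpha_4, alpha_5, alpha_6} form a chain of 3 nodes with a double edge at one end; the terminal node there is the unique long simple root (C_3). A semisimple Lie algebra decomposes uniquely as the direct sum of simple ideals, one per connected component of its Dynkin diagram, so g ≅ A_6 ⊕ C_3 (dimension 48 + 21 = 69).

A6 + C3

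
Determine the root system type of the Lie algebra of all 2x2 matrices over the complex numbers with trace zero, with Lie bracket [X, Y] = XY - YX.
A1

This is sl(2), which has dimension 2^2 - 1 = 3 and rank 2 - 1 = 1 (a Cartan subalgebra is the diagonal traceless matrices). In the classification of classical Lie algebras, the special linear algebra sl(n+1) has type A_n; here n = 1, so the Dynkin diagram is a chain of 1 nodes with single edges (A_1). Hence the type is A_1.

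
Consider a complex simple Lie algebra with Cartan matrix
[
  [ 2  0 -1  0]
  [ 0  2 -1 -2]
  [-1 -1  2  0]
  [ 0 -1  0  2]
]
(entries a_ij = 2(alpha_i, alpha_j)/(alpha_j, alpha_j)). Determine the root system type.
The matrix has rank 4 with 2's on the diagonal. Reading the off-diagonal entries as Dynkin edges (a single edge where a_ij = a_ji = -1; a double or triple edge where a_ij * a_ji = 2 or 3), the diagram is a chain of 4 nodes with a double edge at one end; the terminal node there is the unique short simple root (B_4). One simple-root ordering that puts it in standard form is (alpha_1, alpha_3, alpha_2, alpha_4). So the algebra is type B_4, i.e. so(9).

type B_4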